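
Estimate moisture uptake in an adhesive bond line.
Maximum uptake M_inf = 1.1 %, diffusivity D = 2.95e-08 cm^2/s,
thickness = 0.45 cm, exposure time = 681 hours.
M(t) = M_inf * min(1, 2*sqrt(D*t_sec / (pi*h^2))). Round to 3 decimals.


Convert time: 681 h = 2451600 s
ratio = min(1, 2*sqrt(2.95e-08*2451600/(pi*0.45^2)))
= 0.674339
M(t) = 1.1 * 0.674339 = 0.742%

0.742


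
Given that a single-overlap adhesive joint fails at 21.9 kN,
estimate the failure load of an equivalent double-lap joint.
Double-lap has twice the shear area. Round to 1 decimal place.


Double-lap factor = 2
Expected load = 21.9 * 2 = 43.8 kN

43.8


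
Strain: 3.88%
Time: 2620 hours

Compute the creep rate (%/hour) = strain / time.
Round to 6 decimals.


Creep rate = 3.88 / 2620
= 0.001481 %/h

0.001481


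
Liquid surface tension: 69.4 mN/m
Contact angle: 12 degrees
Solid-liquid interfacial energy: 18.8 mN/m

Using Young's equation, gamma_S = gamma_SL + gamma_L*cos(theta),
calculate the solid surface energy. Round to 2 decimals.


gamma_S = 18.8 + 69.4 * cos(12)
= 86.68 mN/m

86.68


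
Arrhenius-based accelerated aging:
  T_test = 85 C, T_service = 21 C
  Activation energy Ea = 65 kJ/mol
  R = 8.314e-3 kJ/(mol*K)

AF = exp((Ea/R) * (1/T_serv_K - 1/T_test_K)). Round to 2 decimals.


T_test_K = 358.15, T_serv_K = 294.15
AF = exp((65/8.314e-3) * (1/294.15 - 1/358.15))
= 115.53

115.53


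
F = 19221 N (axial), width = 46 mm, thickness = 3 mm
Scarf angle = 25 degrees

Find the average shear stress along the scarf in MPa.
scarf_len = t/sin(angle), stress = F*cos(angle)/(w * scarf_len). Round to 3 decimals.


scarf_len = 3/sin(25 deg) = 7.0986
cos(25 deg) = 0.906308
stress = 19221*0.906308/(46*7.0986) = 53.348 MPa

53.348


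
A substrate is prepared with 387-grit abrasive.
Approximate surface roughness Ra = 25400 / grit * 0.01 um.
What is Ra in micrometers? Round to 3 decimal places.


Ra = 25400 / 387 * 0.01 = 0.656 um

0.656


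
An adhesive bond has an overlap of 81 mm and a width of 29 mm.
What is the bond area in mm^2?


Bond area = overlap * width
= 81 * 29
= 2349 mm^2

2349


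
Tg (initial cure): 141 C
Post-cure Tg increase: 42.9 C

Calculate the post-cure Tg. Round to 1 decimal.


Post-cure Tg = 141 + 42.9 = 183.9 C

183.9


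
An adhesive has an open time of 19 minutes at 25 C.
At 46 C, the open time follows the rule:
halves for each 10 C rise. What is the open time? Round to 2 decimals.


Factor = 2^((46-25)/10) = 4.2871
Open time = 19 / 4.2871 = 4.43 min

4.43


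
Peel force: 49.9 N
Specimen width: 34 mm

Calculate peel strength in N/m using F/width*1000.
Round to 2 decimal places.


Peel strength = 49.9 / 34 * 1000 = 1467.65 N/m

1467.65


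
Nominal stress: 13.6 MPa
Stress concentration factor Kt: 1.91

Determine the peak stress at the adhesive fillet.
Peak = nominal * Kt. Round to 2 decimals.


Peak stress = 13.6 * 1.91
= 25.98 MPa

25.98


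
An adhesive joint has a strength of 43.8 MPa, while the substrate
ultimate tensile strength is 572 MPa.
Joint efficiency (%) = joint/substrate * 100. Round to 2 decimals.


Efficiency = 43.8 / 572 * 100
= 7.66%

7.66


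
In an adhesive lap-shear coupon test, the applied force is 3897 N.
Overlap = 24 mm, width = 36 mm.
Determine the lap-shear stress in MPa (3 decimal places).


stress = F / (overlap * width)
= 3897 / (24 * 36)
= 4.510 MPa

4.510


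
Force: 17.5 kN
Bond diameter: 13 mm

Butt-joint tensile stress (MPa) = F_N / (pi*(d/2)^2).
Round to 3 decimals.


F_N = 17.5 * 1000 = 17500.0 N
A = pi*(6.5)^2 = 132.7323 mm^2
stress = 17500.0 / 132.7323 = 131.844 MPa

131.844


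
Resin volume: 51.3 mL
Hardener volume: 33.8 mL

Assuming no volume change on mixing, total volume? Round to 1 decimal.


V_total = 51.3 + 33.8 = 85.1 mL

85.1


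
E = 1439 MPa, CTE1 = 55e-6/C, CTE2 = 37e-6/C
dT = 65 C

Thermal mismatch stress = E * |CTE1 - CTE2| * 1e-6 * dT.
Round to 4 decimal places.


= 1439 * 18e-6 * 65
= 1.6836 MPa

1.6836


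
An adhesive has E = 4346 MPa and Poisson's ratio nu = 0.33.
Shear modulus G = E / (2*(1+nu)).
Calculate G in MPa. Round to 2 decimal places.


G = 4346 / (2*(1+0.33))
= 4346 / 2.66
= 1633.83 MPa

1633.83


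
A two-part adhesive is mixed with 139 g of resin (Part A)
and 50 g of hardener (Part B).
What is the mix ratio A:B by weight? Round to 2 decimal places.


Mix ratio = mass_A / mass_B
= 139 / 50
= 2.78

2.78


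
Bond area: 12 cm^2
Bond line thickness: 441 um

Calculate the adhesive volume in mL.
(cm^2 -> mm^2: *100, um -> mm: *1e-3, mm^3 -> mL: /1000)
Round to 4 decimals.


V = 12*100 * 441*1e-3 / 1000
= 0.5292 mL

0.5292


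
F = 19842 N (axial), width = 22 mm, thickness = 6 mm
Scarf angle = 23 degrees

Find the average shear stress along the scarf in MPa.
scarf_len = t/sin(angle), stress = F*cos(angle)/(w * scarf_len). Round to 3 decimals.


scarf_len = 6/sin(23 deg) = 15.3558
cos(23 deg) = 0.920505
stress = 19842*0.920505/(22*15.3558) = 54.065 MPa

54.065


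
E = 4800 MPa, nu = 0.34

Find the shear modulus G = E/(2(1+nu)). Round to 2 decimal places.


G = 4800 / (2 * 1.34)
= 1791.04 MPa

1791.04


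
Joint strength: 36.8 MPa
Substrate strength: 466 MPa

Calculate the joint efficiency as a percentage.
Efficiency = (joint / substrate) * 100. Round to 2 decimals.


Efficiency = (36.8 / 466) * 100 = 7.90%

7.90


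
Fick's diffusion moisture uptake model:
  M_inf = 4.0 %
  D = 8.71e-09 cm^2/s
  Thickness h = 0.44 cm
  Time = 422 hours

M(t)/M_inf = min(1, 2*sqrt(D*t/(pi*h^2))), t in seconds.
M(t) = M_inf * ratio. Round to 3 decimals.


t_sec = 422 * 3600 = 1519200
ratio = 2*sqrt(8.71e-09*1519200/(pi*0.44^2))
= min(1, 0.294998)
= 0.294998
M(t) = 4.0 * 0.294998 = 1.180 %

1.180


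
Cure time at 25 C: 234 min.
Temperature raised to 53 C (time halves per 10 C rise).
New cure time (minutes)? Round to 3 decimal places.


Acceleration factor = 2^(28/10) = 6.9644
New time = 234 / 6.9644 = 33.599 min

33.599


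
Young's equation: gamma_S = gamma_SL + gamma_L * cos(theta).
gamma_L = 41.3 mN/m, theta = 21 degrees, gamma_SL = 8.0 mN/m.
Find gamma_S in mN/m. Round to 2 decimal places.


cos(21 deg) = 0.933580
gamma_S = 8.0 + 41.3 * 0.933580
= 46.56 mN/m

46.56


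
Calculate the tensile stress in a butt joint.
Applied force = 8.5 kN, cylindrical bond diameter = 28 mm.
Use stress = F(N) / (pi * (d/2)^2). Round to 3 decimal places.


A = pi * 14.0^2 = 615.7522 mm^2
sigma = 8500.0 / 615.7522 = 13.804 MPa

13.804


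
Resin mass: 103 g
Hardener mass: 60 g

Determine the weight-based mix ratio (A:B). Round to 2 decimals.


Ratio = 103 / 60 = 1.72

1.72


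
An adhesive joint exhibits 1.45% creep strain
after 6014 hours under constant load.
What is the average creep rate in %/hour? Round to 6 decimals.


Creep rate = strain / time
= 1.45 / 6014
= 0.000241 %/h

0.000241


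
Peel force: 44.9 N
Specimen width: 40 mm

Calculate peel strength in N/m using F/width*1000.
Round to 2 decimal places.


Peel strength = 44.9 / 40 * 1000 = 1122.50 N/m

1122.50


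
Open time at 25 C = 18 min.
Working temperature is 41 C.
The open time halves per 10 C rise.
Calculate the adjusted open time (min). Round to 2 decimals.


factor = 2^((41 - 25) / 10) = 3.0314
ot = 18 / 3.0314 = 5.94 min

5.94


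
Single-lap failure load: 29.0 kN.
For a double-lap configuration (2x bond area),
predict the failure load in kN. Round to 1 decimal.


Failure load = 29.0 * 2 = 58.0 kN

58.0


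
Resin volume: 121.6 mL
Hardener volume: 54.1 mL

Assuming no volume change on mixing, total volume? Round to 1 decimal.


V_total = 121.6 + 54.1 = 175.7 mL

175.7


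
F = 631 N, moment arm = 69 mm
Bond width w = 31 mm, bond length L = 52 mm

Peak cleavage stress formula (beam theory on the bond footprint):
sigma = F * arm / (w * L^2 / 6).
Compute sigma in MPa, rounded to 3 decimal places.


sigma = (631 * 69) / (31 * 2704 / 6)
= 43539 * 6 / 83824
= 261234 / 83824
= 3.116 MPa

3.116


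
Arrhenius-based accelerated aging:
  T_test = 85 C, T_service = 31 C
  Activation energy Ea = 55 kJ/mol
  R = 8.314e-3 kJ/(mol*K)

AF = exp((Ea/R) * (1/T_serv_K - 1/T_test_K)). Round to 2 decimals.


T_test_K = 358.15, T_serv_K = 304.15
AF = exp((55/8.314e-3) * (1/304.15 - 1/358.15))
= 26.56

26.56


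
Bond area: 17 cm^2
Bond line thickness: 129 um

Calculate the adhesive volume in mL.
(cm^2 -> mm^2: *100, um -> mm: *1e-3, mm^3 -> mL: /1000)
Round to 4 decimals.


V = 17*100 * 129*1e-3 / 1000
= 0.2193 mL

0.2193


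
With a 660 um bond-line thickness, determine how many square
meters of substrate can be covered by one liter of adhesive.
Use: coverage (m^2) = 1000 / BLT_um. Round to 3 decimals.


Coverage = 1000 / 660 = 1.515 m^2

1.515


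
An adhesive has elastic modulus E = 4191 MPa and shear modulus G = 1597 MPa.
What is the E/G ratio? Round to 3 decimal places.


E/G = 4191 / 1597 = 2.624

2.624


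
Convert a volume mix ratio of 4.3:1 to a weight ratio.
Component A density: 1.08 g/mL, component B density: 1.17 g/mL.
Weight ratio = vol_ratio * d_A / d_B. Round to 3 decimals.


= 4.3 * 1.08 / 1.17 = 3.969

3.969


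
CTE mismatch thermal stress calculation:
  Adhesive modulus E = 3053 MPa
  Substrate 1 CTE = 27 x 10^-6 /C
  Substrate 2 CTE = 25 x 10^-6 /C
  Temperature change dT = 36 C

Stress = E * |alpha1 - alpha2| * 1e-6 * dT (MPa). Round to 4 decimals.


delta_alpha = |27 - 25| = 2 x 10^-6/C
Stress = 3053 * 2e-6 * 36
= 0.2198 MPa

0.2198


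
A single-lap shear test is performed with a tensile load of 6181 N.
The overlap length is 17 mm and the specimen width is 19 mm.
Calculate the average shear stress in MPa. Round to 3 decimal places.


Shear stress = F / (overlap * width)
= 6181 / (17 * 19)
= 6181 / 323
= 19.136 MPa

19.136


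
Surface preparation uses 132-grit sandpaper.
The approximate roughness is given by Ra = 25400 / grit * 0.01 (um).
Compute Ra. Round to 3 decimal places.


Ra = 25400 / 132 * 0.01
= 254 / 132
= 1.924 um

1.924


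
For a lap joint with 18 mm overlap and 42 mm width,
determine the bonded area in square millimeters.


Area = 18 * 42 = 756 mm^2

756


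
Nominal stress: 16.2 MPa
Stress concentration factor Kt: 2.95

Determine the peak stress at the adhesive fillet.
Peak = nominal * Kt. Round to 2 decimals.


Peak stress = 16.2 * 2.95
= 47.79 MPa

47.79


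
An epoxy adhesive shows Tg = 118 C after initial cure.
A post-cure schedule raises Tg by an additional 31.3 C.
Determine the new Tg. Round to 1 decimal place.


New Tg = 118 + 31.3
= 149.3 C

149.3


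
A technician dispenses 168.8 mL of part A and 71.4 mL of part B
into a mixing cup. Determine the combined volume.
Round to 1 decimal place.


Combined volume = 168.8 + 71.4
= 240.2 mL

240.2


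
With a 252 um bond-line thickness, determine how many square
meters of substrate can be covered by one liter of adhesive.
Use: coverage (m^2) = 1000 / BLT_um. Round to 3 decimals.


Coverage = 1000 / 252 = 3.968 m^2

3.968


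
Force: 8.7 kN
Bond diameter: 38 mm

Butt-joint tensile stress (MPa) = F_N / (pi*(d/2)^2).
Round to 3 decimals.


F_N = 8.7 * 1000 = 8700.0 N
A = pi*(19.0)^2 = 1134.1149 mm^2
stress = 8700.0 / 1134.1149 = 7.671 MPa

7.671


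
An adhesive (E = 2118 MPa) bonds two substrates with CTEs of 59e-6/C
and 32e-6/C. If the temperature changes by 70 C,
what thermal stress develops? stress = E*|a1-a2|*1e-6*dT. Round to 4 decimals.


Stress = 2118 * |59 - 32| * 1e-6 * 70
= 4.0030 MPa

4.0030


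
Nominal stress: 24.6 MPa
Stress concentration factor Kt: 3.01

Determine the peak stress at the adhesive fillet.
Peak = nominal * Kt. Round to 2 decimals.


Peak stress = 24.6 * 3.01
= 74.05 MPa

74.05


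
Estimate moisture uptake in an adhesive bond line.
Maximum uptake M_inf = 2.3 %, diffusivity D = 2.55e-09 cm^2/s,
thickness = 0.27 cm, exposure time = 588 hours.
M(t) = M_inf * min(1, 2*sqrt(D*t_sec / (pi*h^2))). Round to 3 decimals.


Convert time: 588 h = 2116800 s
ratio = min(1, 2*sqrt(2.55e-09*2116800/(pi*0.27^2)))
= 0.307044
M(t) = 2.3 * 0.307044 = 0.706%

0.706


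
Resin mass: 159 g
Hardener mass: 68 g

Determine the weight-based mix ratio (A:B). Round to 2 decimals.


Ratio = 159 / 68 = 2.34

2.34


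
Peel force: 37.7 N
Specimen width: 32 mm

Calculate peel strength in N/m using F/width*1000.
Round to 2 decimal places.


Peel strength = 37.7 / 32 * 1000 = 1178.13 N/m

1178.13


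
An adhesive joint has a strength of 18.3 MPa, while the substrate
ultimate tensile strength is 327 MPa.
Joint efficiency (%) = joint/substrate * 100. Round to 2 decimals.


Efficiency = 18.3 / 327 * 100
= 5.60%

5.60


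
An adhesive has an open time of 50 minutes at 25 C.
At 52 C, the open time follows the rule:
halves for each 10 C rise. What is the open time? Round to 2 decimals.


Factor = 2^((52-25)/10) = 6.4980
Open time = 50 / 6.4980 = 7.69 min

7.69


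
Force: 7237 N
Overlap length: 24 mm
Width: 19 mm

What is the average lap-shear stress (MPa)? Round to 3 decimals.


Average shear stress = F / (overlap * width)
= 7237 / (24 * 19)
= 15.871 MPa

15.871


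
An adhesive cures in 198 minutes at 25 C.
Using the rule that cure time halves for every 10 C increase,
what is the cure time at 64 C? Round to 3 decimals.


Factor = 2^((64 - 25) / 10) = 14.9285
Cure time = 198 / 14.9285
= 13.263 minutes

13.263


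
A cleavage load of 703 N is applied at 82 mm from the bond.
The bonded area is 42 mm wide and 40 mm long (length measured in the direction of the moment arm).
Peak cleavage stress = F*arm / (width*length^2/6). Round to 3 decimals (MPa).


Moment = 703 * 82 = 57646 N*mm
Section modulus = 42 * 1600 / 6 = 67200 / 6 mm^3
Stress = 57646 / (67200 / 6) = 345876 / 67200
= 5.147 MPa

5.147


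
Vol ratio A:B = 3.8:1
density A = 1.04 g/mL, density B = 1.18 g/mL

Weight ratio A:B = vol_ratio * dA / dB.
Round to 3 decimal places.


Weight ratio = 3.8 * 1.04 / 1.18
= 3.349

3.349


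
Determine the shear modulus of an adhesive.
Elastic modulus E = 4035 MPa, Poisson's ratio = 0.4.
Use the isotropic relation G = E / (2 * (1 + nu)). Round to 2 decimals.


G = 4035 / (2*(1+0.4)) = 4035 / 2.80
= 1441.07 MPa

1441.07


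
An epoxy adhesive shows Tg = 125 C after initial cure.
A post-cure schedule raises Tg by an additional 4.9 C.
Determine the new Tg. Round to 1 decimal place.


New Tg = 125 + 4.9
= 129.9 C

129.9


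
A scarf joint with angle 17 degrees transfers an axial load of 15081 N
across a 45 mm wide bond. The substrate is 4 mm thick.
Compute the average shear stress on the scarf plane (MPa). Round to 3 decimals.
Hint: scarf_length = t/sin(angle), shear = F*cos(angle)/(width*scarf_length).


scarf_length = 4 / sin(17 deg) = 13.6812 mm
cos(17 deg) = 0.956305
shear stress = 15081 * 0.956305 / (45 * 13.6812)
= 23.426 MPa

23.426


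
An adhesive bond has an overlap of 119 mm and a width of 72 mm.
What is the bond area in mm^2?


Bond area = overlap * width
= 119 * 72
= 8568 mm^2

8568


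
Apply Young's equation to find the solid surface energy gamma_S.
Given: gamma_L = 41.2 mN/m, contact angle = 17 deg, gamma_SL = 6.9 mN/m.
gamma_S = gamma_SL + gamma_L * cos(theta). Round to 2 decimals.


theta_rad = 17 * pi/180 = 0.296706
gamma_S = 6.9 + 41.2 * cos(0.296706)
= 46.30 mN/m

46.30


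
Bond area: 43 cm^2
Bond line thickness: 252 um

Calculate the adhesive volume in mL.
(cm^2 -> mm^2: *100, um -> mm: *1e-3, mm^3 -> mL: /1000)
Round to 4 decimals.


V = 43*100 * 252*1e-3 / 1000
= 1.0836 mL

1.0836


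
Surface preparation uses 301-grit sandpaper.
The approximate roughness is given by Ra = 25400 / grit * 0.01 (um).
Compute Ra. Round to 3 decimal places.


Ra = 25400 / 301 * 0.01
= 254 / 301
= 0.844 um

0.844


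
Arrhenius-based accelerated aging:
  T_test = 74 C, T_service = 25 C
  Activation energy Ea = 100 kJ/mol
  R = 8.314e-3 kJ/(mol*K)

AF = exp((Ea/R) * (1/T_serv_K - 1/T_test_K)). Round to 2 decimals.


T_test_K = 347.15, T_serv_K = 298.15
AF = exp((100/8.314e-3) * (1/298.15 - 1/347.15))
= 297.14

297.14


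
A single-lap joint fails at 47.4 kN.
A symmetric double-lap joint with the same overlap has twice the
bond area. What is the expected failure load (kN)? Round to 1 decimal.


Double-lap load = 2 * 47.4 = 94.8 kN

94.8


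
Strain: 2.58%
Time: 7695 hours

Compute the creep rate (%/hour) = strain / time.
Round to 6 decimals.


Creep rate = 2.58 / 7695
= 0.000335 %/h

0.000335


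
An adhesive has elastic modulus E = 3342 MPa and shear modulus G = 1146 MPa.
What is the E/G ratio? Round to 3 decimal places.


E/G = 3342 / 1146 = 2.916

2.916


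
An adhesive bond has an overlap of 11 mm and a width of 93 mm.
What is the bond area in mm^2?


Bond area = overlap * width
= 11 * 93
= 1023 mm^2

1023


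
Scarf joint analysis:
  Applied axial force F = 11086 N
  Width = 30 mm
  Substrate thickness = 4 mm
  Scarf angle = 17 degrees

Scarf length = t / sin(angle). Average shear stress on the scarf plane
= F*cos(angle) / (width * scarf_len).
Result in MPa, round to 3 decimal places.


Scarf length = 4 / sin(17 deg) = 13.6812 mm
cos(17 deg) = 0.956305
Shear = 11086 * 0.956305 / (30 * 13.6812)
= 25.830 MPa

25.830


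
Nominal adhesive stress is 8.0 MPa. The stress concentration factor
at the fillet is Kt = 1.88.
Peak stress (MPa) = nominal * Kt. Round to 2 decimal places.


Peak = 8.0 * 1.88 = 15.04 MPa

15.04


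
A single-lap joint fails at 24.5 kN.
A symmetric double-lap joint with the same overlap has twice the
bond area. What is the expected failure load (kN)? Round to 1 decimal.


Double-lap load = 2 * 24.5 = 49.0 kN

49.0


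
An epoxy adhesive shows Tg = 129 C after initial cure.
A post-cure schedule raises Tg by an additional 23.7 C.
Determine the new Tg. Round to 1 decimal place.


New Tg = 129 + 23.7
= 152.7 C

152.7


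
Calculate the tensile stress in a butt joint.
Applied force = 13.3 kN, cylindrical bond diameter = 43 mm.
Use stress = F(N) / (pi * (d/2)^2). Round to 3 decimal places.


A = pi * 21.5^2 = 1452.2012 mm^2
sigma = 13300.0 / 1452.2012 = 9.159 MPa

9.159


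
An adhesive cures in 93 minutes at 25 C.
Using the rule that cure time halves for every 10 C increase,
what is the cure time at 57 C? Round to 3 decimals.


Factor = 2^((57 - 25) / 10) = 9.1896
Cure time = 93 / 9.1896
= 10.120 minutes

10.120


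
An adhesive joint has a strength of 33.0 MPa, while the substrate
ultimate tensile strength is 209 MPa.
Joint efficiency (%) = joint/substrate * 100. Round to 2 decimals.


Efficiency = 33.0 / 209 * 100
= 15.79%

15.79


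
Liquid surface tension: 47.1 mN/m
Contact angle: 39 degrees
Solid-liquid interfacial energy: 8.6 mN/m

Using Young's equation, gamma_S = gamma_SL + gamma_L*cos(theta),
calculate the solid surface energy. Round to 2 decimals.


gamma_S = 8.6 + 47.1 * cos(39)
= 45.20 mN/m

45.20


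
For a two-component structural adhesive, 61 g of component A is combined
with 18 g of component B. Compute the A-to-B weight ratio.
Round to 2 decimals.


Weight ratio A:B = 61 / 18
= 3.39

3.39


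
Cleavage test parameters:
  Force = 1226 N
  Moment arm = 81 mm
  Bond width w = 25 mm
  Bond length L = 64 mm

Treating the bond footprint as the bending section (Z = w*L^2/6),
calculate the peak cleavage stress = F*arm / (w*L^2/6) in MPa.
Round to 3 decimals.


M = 1226 * 81 = 99306 N*mm
Z = 25 * 64^2 / 6 = 102400 / 6 mm^3
sigma = M / Z = 6 * 99306 / 102400 = 595836 / 102400
= 5.819 MPa

5.819


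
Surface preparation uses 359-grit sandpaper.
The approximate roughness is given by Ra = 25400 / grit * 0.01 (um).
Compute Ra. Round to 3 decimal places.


Ra = 25400 / 359 * 0.01
= 254 / 359
= 0.708 um

0.708


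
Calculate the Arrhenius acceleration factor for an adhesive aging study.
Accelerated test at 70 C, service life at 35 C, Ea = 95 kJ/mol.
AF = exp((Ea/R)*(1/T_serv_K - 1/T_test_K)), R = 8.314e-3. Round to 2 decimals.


T_test = 343.15 K, T_serv = 308.15 K
Ea/R = 95 / 0.008314 = 11426.51
AF = exp(11426.51 * (1/308.15 - 1/343.15))
= 43.91

43.91


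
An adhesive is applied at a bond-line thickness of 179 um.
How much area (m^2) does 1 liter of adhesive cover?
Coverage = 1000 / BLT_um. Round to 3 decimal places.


Coverage = 1000 / 179 = 5.587 m^2

5.587


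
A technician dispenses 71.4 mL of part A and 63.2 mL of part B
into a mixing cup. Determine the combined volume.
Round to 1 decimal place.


Combined volume = 71.4 + 63.2
= 134.6 mL

134.6


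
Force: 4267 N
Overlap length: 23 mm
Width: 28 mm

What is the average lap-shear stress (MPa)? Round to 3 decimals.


Average shear stress = F / (overlap * width)
= 4267 / (23 * 28)
= 6.626 MPa

6.626


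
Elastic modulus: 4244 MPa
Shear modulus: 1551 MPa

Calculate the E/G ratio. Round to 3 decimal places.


E / G = 4244 / 1551 = 2.736

2.736


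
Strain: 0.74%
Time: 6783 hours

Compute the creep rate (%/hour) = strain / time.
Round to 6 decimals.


Creep rate = 0.74 / 6783
= 0.000109 %/h

0.000109


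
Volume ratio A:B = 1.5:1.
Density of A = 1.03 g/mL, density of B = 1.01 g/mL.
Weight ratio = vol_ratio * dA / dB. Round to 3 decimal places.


Wt ratio = 1.5 * 1.03 / 1.01
= 1.530

1.530


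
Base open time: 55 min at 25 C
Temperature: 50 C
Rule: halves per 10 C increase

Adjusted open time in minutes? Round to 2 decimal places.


Acceleration = 2^((50-25)/10) = 5.6569
Open time = 55 / 5.6569 = 9.72 min

9.72


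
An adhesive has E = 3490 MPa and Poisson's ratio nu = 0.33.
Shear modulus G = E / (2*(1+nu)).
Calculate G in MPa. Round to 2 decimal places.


G = 3490 / (2*(1+0.33))
= 3490 / 2.66
= 1312.03 MPa

1312.03


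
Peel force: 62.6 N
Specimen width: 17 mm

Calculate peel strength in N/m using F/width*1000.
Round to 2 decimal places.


Peel strength = 62.6 / 17 * 1000 = 3682.35 N/m

3682.35


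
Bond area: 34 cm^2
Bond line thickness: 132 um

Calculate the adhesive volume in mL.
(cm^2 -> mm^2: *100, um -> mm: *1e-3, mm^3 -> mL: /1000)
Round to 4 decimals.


V = 34*100 * 132*1e-3 / 1000
= 0.4488 mL

0.4488


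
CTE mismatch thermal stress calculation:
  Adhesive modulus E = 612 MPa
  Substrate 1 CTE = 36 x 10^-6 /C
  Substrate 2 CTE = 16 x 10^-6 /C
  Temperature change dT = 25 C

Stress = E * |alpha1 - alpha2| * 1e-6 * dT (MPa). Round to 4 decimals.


delta_alpha = |36 - 16| = 20 x 10^-6/C
Stress = 612 * 20e-6 * 25
= 0.3060 MPa

0.3060


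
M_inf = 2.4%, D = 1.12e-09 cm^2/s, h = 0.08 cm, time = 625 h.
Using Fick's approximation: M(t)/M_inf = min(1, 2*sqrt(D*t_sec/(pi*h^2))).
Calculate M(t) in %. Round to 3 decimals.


t = 2250000 s
ratio = min(1, 2*sqrt(1.12e-09*2250000/(pi*0.0064)))
= 0.708052
M(t) = 2.4 * 0.708052 = 1.699%

1.699


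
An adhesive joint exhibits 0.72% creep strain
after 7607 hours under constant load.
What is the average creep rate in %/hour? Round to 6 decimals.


Creep rate = strain / time
= 0.72 / 7607
= 0.000095 %/h

0.000095


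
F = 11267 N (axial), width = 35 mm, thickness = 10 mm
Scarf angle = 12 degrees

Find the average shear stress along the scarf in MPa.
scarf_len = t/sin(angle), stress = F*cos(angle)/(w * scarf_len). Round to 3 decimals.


scarf_len = 10/sin(12 deg) = 48.0973
cos(12 deg) = 0.978148
stress = 11267*0.978148/(35*48.0973) = 6.547 MPa

6.547


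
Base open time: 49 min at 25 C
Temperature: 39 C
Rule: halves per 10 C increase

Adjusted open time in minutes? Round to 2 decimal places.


Acceleration = 2^((39-25)/10) = 2.6390
Open time = 49 / 2.6390 = 18.57 min

18.57


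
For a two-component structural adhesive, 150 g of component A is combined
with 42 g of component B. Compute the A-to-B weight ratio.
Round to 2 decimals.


Weight ratio A:B = 150 / 42
= 3.57

3.57


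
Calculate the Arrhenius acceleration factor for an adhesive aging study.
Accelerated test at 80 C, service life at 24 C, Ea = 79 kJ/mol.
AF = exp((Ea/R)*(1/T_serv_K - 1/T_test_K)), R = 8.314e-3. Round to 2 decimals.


T_test = 353.15 K, T_serv = 297.15 K
Ea/R = 79 / 0.008314 = 9502.04
AF = exp(9502.04 * (1/297.15 - 1/353.15))
= 159.29

159.29


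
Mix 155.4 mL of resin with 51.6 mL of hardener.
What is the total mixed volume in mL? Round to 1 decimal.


Total = 155.4 + 51.6 = 207.0 mL

207.0


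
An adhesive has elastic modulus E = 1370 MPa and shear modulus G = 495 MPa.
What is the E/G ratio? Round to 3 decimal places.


E/G = 1370 / 495 = 2.768

2.768


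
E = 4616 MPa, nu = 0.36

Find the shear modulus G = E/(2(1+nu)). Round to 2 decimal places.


G = 4616 / (2 * 1.36)
= 1697.06 MPa

1697.06


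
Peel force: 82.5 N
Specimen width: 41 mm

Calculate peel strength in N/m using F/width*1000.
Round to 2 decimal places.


Peel strength = 82.5 / 41 * 1000 = 2012.20 N/m

2012.20


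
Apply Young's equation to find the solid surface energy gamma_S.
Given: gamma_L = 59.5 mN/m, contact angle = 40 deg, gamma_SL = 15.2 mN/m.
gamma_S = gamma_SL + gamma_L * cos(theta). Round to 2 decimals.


theta_rad = 40 * pi/180 = 0.698132
gamma_S = 15.2 + 59.5 * cos(0.698132)
= 60.78 mN/m

60.78


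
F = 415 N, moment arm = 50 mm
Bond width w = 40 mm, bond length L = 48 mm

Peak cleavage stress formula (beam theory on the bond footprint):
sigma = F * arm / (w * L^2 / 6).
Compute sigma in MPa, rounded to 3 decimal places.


sigma = (415 * 50) / (40 * 2304 / 6)
= 20750 * 6 / 92160
= 124500 / 92160
= 1.351 MPa

1.351


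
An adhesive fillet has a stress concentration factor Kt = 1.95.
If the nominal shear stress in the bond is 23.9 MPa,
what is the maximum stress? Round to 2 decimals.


Max stress = 23.9 * 1.95 = 46.61 MPa

46.61


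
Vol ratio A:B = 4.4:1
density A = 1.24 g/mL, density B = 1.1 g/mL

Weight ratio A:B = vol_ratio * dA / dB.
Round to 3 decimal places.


Weight ratio = 4.4 * 1.24 / 1.1
= 4.960

4.960


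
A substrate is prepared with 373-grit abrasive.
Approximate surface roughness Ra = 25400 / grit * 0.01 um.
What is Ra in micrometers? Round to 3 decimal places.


Ra = 25400 / 373 * 0.01 = 0.681 um

0.681


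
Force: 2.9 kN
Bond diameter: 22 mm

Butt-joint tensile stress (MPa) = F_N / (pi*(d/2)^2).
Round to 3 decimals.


F_N = 2.9 * 1000 = 2900.0 N
A = pi*(11.0)^2 = 380.1327 mm^2
stress = 2900.0 / 380.1327 = 7.629 MPa

7.629


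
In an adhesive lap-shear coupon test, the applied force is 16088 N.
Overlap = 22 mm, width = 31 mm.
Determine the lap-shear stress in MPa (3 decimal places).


stress = F / (overlap * width)
= 16088 / (22 * 31)
= 23.589 MPa

23.589


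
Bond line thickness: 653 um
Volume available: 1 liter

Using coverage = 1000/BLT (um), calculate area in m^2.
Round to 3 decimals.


1 L = 1e6 mm^3, thickness = 653 um = 0.653 mm
Area = 1e6 / 0.653 mm^2 = (1e6 / 0.653) / 1e6 m^2 = 1000 / 653 m^2
= 1.531 m^2

1.531


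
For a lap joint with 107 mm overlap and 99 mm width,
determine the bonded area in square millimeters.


Area = 107 * 99 = 10593 mm^2

10593


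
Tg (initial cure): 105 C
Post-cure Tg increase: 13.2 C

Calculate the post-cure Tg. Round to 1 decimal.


Post-cure Tg = 105 + 13.2 = 118.2 C

118.2


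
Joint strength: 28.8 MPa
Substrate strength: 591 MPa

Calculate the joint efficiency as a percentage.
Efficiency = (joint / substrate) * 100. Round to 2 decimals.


Efficiency = (28.8 / 591) * 100 = 4.87%

4.87


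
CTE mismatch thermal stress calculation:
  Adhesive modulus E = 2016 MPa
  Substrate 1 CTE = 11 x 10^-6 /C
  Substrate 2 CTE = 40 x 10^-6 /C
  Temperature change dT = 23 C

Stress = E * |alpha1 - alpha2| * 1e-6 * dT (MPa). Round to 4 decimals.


delta_alpha = |11 - 40| = 29 x 10^-6/C
Stress = 2016 * 29e-6 * 23
= 1.3447 MPa

1.3447


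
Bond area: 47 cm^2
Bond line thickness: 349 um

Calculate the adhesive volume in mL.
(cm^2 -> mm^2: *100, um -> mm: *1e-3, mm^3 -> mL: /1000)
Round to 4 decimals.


V = 47*100 * 349*1e-3 / 1000
= 1.6403 mL

1.6403


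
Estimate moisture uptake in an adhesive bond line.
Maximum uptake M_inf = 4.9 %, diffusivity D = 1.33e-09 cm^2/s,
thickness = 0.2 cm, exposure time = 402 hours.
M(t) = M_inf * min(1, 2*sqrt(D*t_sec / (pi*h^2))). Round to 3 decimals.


Convert time: 402 h = 1447200 s
ratio = min(1, 2*sqrt(1.33e-09*1447200/(pi*0.2^2)))
= 0.247523
M(t) = 4.9 * 0.247523 = 1.213%

1.213


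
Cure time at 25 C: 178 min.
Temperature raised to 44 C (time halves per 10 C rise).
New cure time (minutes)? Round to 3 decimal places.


Acceleration factor = 2^(19/10) = 3.7321
New time = 178 / 3.7321 = 47.694 min

47.694


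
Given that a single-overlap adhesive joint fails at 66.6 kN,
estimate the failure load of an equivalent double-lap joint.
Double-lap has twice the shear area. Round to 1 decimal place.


Double-lap factor = 2
Expected load = 66.6 * 2 = 133.2 kN

133.2


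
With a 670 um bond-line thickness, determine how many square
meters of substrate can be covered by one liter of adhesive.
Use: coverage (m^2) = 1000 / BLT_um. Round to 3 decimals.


Coverage = 1000 / 670 = 1.493 m^2

1.493


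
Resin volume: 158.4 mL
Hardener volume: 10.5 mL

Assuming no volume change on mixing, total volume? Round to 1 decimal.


V_total = 158.4 + 10.5 = 168.9 mL

168.9


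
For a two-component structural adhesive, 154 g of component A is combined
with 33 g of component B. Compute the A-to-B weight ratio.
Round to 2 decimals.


Weight ratio A:B = 154 / 33
= 4.67

4.67


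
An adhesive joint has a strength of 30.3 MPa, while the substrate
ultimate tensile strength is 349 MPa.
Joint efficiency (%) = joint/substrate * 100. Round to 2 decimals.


Efficiency = 30.3 / 349 * 100
= 8.68%

8.68


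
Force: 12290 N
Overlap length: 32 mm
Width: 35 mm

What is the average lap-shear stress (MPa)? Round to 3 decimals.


Average shear stress = F / (overlap * width)
= 12290 / (32 * 35)
= 10.973 MPa

10.973


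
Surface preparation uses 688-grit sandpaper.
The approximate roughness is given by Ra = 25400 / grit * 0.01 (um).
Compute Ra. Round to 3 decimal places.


Ra = 25400 / 688 * 0.01
= 254 / 688
= 0.369 um

0.369


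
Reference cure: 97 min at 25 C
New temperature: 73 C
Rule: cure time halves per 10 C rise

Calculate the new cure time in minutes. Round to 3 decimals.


factor = 2^((73-25)/10) = 27.8576
t_new = 97 / 27.8576 = 3.482 min

3.482


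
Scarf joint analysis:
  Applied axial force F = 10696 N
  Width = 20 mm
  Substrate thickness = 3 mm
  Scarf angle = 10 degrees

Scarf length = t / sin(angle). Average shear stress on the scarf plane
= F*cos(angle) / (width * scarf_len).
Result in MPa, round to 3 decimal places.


Scarf length = 3 / sin(10 deg) = 17.2763 mm
cos(10 deg) = 0.984808
Shear = 10696 * 0.984808 / (20 * 17.2763)
= 30.485 MPa

30.485


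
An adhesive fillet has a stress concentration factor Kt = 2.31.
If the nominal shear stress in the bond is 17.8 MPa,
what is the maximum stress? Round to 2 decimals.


Max stress = 17.8 * 2.31 = 41.12 MPa

41.12


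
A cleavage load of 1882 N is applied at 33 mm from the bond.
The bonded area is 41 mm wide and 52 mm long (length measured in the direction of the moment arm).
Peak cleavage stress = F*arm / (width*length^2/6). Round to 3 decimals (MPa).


Moment = 1882 * 33 = 62106 N*mm
Section modulus = 41 * 2704 / 6 = 110864 / 6 mm^3
Stress = 62106 / (110864 / 6) = 372636 / 110864
= 3.361 MPa

3.361


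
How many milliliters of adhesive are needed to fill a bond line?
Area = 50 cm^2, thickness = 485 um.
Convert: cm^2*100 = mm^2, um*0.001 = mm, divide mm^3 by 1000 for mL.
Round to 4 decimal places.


= (50 * 100) * (485 * 0.001) / 1000
= 2.4250 mL

2.4250


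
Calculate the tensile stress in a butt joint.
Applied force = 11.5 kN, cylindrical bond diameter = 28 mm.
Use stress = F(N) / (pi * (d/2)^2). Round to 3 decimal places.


A = pi * 14.0^2 = 615.7522 mm^2
sigma = 11500.0 / 615.7522 = 18.676 MPa

18.676


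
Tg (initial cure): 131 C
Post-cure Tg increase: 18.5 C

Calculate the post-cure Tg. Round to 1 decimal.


Post-cure Tg = 131 + 18.5 = 149.5 C

149.5


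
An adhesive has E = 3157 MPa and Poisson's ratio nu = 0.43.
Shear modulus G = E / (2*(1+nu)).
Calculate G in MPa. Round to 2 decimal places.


G = 3157 / (2*(1+0.43))
= 3157 / 2.86
= 1103.85 MPa

1103.85


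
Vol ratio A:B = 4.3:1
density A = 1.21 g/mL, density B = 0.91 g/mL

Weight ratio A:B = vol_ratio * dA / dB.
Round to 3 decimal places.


Weight ratio = 4.3 * 1.21 / 0.91
= 5.718

5.718


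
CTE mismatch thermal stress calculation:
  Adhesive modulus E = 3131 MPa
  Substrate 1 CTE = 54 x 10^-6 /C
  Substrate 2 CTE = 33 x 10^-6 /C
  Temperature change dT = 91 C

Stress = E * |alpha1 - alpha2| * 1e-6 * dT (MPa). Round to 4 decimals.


delta_alpha = |54 - 33| = 21 x 10^-6/C
Stress = 3131 * 21e-6 * 91
= 5.9833 MPa

5.9833


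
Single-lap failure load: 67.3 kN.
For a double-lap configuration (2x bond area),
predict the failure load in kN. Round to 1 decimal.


Failure load = 67.3 * 2 = 134.6 kN

134.6


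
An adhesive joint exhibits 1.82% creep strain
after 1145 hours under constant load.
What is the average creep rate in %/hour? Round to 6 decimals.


Creep rate = strain / time
= 1.82 / 1145
= 0.001590 %/h

0.001590


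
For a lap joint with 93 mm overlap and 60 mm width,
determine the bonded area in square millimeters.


Area = 93 * 60 = 5580 mm^2

5580


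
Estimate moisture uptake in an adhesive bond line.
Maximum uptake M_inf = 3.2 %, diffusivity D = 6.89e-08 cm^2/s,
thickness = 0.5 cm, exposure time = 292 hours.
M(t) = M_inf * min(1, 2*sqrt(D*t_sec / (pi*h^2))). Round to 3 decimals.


Convert time: 292 h = 1051200 s
ratio = min(1, 2*sqrt(6.89e-08*1051200/(pi*0.5^2)))
= 0.607348
M(t) = 3.2 * 0.607348 = 1.944%

1.944


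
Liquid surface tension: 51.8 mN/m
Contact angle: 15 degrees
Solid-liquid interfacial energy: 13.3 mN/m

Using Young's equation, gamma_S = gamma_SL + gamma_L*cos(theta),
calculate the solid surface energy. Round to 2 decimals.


gamma_S = 13.3 + 51.8 * cos(15)
= 63.33 mN/m

63.33


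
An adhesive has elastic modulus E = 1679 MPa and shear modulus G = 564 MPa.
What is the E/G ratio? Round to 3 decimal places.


E/G = 1679 / 564 = 2.977

2.977


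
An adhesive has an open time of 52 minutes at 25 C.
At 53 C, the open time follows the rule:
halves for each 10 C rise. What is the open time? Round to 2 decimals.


Factor = 2^((53-25)/10) = 6.9644
Open time = 52 / 6.9644 = 7.47 min

7.47


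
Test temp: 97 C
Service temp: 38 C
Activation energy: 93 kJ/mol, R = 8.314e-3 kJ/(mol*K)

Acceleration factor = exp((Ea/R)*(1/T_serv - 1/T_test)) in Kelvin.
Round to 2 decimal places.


AF = exp((93/0.008314)*(1/311.15 - 1/370.15))
= 308.06

308.06


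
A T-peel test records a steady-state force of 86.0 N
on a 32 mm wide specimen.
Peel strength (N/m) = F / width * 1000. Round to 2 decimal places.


Peel strength = 86.0 / 32 * 1000
= 2687.50 N/m

2687.50


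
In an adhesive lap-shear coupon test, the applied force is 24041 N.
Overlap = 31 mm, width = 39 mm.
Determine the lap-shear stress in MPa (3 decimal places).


stress = F / (overlap * width)
= 24041 / (31 * 39)
= 19.885 MPa

19.885


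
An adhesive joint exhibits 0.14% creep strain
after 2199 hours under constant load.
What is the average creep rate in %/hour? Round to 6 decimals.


Creep rate = strain / time
= 0.14 / 2199
= 0.000064 %/h

0.000064


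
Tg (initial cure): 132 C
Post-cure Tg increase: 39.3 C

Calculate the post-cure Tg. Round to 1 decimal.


Post-cure Tg = 132 + 39.3 = 171.3 C

171.3


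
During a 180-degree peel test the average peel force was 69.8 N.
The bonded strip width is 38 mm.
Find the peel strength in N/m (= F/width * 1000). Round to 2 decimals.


Peel strength = F/width * 1000
= 69.8 / 38 * 1000
= 1836.84 N/m

1836.84


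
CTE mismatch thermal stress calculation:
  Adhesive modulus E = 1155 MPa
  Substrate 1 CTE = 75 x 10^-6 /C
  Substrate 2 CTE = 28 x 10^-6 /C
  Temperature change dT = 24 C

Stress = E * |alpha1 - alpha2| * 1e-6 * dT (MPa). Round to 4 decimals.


delta_alpha = |75 - 28| = 47 x 10^-6/C
Stress = 1155 * 47e-6 * 24
= 1.3028 MPa

1.3028


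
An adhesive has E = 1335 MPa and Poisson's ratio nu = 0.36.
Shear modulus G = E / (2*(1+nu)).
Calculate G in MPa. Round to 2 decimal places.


G = 1335 / (2*(1+0.36))
= 1335 / 2.72
= 490.81 MPa

490.81


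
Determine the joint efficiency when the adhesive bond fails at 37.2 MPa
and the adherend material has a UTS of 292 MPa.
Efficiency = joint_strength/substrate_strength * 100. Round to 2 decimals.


Joint efficiency = 37.2 / 292 * 100
= 12.74%

12.74


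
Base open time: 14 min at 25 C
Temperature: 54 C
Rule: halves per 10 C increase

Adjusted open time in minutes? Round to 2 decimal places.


Acceleration = 2^((54-25)/10) = 7.4643
Open time = 14 / 7.4643 = 1.88 min

1.88


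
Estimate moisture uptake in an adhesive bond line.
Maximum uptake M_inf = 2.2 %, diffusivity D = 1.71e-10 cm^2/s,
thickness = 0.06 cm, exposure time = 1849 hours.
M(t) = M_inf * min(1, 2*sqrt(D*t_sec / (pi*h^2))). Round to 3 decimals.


Convert time: 1849 h = 6656400 s
ratio = min(1, 2*sqrt(1.71e-10*6656400/(pi*0.06^2)))
= 0.634485
M(t) = 2.2 * 0.634485 = 1.396%

1.396


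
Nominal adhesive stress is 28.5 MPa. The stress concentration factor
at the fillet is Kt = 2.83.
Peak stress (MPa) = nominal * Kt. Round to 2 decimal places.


Peak = 28.5 * 2.83 = 80.66 MPa

80.66


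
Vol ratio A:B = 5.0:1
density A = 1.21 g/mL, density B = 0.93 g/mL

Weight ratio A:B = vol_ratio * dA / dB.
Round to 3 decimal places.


Weight ratio = 5.0 * 1.21 / 0.93
= 6.505

6.505


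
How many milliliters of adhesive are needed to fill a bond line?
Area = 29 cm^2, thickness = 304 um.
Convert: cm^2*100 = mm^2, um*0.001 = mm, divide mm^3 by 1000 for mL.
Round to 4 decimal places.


= (29 * 100) * (304 * 0.001) / 1000
= 0.8816 mL

0.8816


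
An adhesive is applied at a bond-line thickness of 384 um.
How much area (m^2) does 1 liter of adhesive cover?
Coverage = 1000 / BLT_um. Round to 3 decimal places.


Coverage = 1000 / 384 = 2.604 m^2

2.604


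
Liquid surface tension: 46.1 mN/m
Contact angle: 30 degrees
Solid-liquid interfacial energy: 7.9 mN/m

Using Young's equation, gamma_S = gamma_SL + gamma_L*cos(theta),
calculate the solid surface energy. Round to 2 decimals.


gamma_S = 7.9 + 46.1 * cos(30)
= 47.82 mN/m

47.82


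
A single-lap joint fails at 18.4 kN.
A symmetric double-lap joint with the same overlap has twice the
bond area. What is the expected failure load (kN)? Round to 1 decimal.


Double-lap load = 2 * 18.4 = 36.8 kN

36.8


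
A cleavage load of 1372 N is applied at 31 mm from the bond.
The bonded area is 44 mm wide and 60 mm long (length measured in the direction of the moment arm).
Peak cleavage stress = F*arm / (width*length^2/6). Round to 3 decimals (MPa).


Moment = 1372 * 31 = 42532 N*mm
Section modulus = 44 * 3600 / 6 = 158400 / 6 mm^3
Stress = 42532 / (158400 / 6) = 255192 / 158400
= 1.611 MPa

1.611


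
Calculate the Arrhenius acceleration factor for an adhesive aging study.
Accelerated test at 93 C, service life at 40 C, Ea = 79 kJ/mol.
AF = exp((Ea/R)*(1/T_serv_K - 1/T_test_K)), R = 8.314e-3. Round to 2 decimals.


T_test = 366.15 K, T_serv = 313.15 K
Ea/R = 79 / 0.008314 = 9502.04
AF = exp(9502.04 * (1/313.15 - 1/366.15))
= 80.82

80.82


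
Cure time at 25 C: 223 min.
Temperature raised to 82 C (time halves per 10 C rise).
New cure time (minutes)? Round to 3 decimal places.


Acceleration factor = 2^(57/10) = 51.9842
New time = 223 / 51.9842 = 4.290 min

4.290


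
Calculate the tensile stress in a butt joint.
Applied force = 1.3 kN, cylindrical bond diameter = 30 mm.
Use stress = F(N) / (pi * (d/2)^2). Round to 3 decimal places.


A = pi * 15.0^2 = 706.8583 mm^2
sigma = 1300.0 / 706.8583 = 1.839 MPa

1.839
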